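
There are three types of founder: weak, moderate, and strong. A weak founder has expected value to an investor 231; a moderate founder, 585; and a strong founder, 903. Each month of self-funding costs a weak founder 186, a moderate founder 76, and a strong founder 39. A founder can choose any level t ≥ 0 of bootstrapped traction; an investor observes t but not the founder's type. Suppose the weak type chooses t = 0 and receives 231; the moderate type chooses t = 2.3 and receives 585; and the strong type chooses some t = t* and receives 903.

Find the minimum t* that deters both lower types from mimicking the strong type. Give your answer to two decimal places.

6.48

Weak type (on-path payoff 231) won't mimic when 231 ≥ 903 − 186·t*, i.e. t* ≥ 3.61.
Moderate type (on-path payoff 585 − 76×2.3 = 410.2) won't mimic when 410.2 ≥ 903 − 76·t*, i.e. t* ≥ 6.48.
Both must hold, so t* = max(3.61, 6.48) = 6.48. The moderate type's constraint binds.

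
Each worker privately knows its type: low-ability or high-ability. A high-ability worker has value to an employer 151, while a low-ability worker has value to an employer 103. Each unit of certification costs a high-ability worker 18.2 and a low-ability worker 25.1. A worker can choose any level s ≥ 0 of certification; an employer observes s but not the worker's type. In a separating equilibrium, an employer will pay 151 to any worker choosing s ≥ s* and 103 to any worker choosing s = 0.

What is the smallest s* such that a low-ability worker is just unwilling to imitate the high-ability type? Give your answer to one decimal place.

A low-ability worker choosing s = 0 receives 103.
Imitating at s* instead would pay 151 at cost 25.1·s*, netting 151 − 25.1·s*.
Indifference: 103 = 151 − 25.1·s*, so s* = (151 − 103) / 25.1 ≈ 1.9.
At s* the low-ability type's incentive constraint just binds; the high-ability type strictly prefers s* since its per-unit cost is lower.

1.9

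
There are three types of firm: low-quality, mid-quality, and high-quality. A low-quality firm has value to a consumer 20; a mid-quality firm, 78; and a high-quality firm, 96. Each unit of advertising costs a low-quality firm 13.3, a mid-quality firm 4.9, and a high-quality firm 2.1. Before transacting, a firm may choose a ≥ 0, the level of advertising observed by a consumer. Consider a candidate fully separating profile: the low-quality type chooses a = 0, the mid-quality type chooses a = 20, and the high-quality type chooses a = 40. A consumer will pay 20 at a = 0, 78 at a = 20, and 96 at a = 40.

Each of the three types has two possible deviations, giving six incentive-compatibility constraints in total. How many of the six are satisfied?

Low-quality (own payoff 20): to a=20 gives 78 − 13.3×20 = -188 → no gain ✓; to a=40 gives 96 − 13.3×40 = -436 → no gain ✓.
High-quality (own payoff 96 − 2.1×40 = 12): to a=0 gives 20 → profitable ✗; to a=20 gives 78 − 2.1×20 = 36 → profitable ✗.
Mid-quality (own payoff 78 − 4.9×20 = -20): to a=0 gives 20 → profitable ✗; to a=40 gives 96 − 4.9×40 = -100 → no gain ✓.
3 of the 6 constraints hold; not an equilibrium.

3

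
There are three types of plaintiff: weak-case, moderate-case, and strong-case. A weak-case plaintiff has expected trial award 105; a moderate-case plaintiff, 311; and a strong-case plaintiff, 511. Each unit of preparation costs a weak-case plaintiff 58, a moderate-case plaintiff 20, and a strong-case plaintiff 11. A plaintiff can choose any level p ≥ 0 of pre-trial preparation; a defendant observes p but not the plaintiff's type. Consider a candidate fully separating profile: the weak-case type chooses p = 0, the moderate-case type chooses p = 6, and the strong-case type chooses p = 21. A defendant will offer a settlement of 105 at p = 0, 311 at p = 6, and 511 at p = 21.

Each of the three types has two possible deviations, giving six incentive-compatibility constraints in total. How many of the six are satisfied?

6

Strong-case (own payoff 511 − 11×21 = 280): to p=0 gives 105 → no gain ✓; to p=6 gives 311 − 11×6 = 245 → no gain ✓.
Moderate-case (own payoff 311 − 20×6 = 191): to p=0 gives 105 → no gain ✓; to p=21 gives 511 − 20×21 = 91 → no gain ✓.
Weak-case (own payoff 105): to p=6 gives 311 − 58×6 = -37 → no gain ✓; to p=21 gives 511 − 58×21 = -707 → no gain ✓.
6 of the 6 constraints hold; this profile is a separating equilibrium.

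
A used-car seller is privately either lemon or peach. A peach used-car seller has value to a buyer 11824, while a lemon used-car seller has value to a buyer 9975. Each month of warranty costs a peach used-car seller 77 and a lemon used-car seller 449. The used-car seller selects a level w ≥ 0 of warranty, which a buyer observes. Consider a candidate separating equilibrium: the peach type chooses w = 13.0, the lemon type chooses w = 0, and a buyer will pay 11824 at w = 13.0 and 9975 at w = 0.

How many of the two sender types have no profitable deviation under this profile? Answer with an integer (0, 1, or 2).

2

Peach type: signal → 11824 − 77 × 13.0 = 10823; deviate to 0 → 9975. IC holds (10823 ≥ 9975).
Lemon type: stay at 0 → 9975; mimic → 11824 − 449 × 13.0 = 5987. IC holds (9975 ≥ 5987).
2 of 2 constraints hold, so this is a separating equilibrium.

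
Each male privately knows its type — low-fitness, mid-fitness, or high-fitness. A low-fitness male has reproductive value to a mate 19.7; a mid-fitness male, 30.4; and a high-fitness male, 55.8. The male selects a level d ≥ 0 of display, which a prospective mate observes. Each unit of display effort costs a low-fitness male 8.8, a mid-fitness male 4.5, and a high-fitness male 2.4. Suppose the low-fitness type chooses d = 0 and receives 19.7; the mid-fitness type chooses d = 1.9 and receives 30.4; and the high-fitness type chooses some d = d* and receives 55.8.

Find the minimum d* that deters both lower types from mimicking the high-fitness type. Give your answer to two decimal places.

7.54

Mid-fitness type (on-path payoff 30.4 − 4.5×1.9 = 21.85) won't mimic when 21.85 ≥ 55.8 − 4.5·d*, i.e. d* ≥ 7.54.
Low-fitness type (on-path payoff 19.7) won't mimic when 19.7 ≥ 55.8 − 8.8·d*, i.e. d* ≥ 4.10.
Both must hold, so d* = max(4.10, 7.54) = 7.54. The mid-fitness type's constraint binds.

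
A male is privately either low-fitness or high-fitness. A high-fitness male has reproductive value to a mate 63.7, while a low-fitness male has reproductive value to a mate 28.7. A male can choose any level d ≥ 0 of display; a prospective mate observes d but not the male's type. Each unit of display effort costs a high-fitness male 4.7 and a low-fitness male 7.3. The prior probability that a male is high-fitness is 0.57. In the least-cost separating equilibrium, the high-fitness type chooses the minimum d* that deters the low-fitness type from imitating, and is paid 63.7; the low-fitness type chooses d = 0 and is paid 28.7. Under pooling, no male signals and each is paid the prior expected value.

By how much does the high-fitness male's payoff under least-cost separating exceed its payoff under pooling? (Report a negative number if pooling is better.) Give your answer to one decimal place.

Least-cost separating signal: d* solves 28.7 = 63.7 − 7.3·d*, so d* = (63.7 − 28.7)/7.3 ≈ 4.7945.
High-fitness type's separating payoff: 63.7 − 4.7 × d* = 63.7 − 4.7 × (63.7 − 28.7)/7.3 = 63.7 − 164.5/7.3 ≈ 41.166.
Pooling payoff: 0.57 × 63.7 + 0.43 × 28.7 = 48.65.
Difference: 41.166 − 48.65 = -7.484, i.e. -7.5 to one decimal place.
The high-fitness type would prefer the pooling outcome.

-7.5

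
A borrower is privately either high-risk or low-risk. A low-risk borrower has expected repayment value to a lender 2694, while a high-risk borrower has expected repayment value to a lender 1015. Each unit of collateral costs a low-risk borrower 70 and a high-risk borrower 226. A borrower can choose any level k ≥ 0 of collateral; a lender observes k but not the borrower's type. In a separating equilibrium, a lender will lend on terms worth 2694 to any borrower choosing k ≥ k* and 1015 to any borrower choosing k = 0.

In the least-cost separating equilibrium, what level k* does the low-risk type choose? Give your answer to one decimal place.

A high-risk borrower choosing k = 0 receives 1015.
Imitating at k* instead would pay 2694 at cost 226·k*, netting 2694 − 226·k*.
Indifference: 1015 = 2694 − 226·k*, so k* = (2694 − 1015) / 226 ≈ 7.4.
This is the high-risk type's binding incentive-compatibility constraint; any k ≥ 7.4 sustains separation on that side.

7.4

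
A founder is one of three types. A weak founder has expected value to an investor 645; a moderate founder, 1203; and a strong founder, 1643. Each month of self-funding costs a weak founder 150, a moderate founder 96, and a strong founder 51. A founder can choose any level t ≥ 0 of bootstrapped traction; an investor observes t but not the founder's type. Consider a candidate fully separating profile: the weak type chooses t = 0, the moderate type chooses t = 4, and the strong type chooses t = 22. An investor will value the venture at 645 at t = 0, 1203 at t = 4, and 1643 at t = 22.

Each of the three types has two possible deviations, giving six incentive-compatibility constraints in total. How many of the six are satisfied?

Strong (own payoff 1643 − 51×22 = 521): to t=0 gives 645 → profitable ✗; to t=4 gives 1203 − 51×4 = 999 → profitable ✗.
Moderate (own payoff 1203 − 96×4 = 819): to t=0 gives 645 → no gain ✓; to t=22 gives 1643 − 96×22 = -469 → no gain ✓.
Weak (own payoff 645): to t=4 gives 1203 − 150×4 = 603 → no gain ✓; to t=22 gives 1643 − 150×22 = -1657 → no gain ✓.
4 of the 6 constraints hold; not an equilibrium.

4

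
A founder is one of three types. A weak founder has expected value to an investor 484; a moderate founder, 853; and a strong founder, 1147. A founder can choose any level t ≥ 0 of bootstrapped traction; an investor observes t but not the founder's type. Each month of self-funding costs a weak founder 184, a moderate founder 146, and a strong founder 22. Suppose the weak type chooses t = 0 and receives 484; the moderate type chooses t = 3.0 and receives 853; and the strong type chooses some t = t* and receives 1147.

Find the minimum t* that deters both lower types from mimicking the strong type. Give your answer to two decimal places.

5.01

Weak type (on-path payoff 484) won't mimic when 484 ≥ 1147 − 184·t*, i.e. t* ≥ 3.60.
Moderate type (on-path payoff 853 − 146×3.0 = 415) won't mimic when 415 ≥ 1147 − 146·t*, i.e. t* ≥ 5.01.
Both must hold, so t* = max(3.60, 5.01) = 5.01. The moderate type's constraint binds.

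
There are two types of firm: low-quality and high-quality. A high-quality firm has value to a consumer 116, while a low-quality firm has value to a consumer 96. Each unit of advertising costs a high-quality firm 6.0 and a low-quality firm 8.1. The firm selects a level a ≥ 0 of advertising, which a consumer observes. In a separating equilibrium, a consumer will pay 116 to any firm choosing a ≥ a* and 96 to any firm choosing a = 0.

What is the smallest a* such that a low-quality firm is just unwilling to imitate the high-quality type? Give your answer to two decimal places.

2.47

A low-quality firm choosing a = 0 receives 96.
Imitating at a* instead would pay 116 at cost 8.1·a*, netting 116 − 8.1·a*.
Indifference: 96 = 116 − 8.1·a*, so a* = (116 − 96) / 8.1 ≈ 2.47.
At a* the low-quality type's incentive constraint just binds; the high-quality type strictly prefers a* since its per-unit cost is lower.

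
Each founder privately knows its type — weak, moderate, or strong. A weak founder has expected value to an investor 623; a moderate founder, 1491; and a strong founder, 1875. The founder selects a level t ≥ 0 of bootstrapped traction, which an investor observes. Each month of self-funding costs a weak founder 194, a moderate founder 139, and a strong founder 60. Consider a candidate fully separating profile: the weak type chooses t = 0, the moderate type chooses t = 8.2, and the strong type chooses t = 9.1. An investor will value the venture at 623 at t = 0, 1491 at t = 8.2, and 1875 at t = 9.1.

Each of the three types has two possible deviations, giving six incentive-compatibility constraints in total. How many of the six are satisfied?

4

Weak (own payoff 623): to t=8.2 gives 1491 − 194×8.2 = -99.8 → no gain ✓; to t=9.1 gives 1875 − 194×9.1 = 109.6 → no gain ✓.
Moderate (own payoff 1491 − 139×8.2 = 351.2): to t=0 gives 623 → profitable ✗; to t=9.1 gives 1875 − 139×9.1 = 610.1 → profitable ✗.
Strong (own payoff 1875 − 60×9.1 = 1329): to t=0 gives 623 → no gain ✓; to t=8.2 gives 1491 − 60×8.2 = 999 → no gain ✓.
4 of the 6 constraints hold; not an equilibrium.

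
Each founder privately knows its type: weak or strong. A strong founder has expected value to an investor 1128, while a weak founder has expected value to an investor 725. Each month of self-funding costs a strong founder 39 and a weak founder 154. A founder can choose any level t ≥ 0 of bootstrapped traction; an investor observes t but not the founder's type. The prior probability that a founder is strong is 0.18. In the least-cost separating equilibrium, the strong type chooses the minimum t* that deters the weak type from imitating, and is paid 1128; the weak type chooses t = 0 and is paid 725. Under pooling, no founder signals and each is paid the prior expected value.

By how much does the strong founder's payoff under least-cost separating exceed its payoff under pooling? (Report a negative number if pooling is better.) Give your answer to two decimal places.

228.40

Least-cost separating signal: t* solves 725 = 1128 − 154·t*, so t* = (1128 − 725)/154 ≈ 2.6169.
Strong type's separating payoff: 1128 − 39 × t* = 1128 − 39 × (1128 − 725)/154 = 1128 − 15717/154 ≈ 1025.9416.
Pooling payoff: 0.18 × 1128 + 0.82 × 725 = 797.54.
Difference: 1025.9416 − 797.54 = 228.4016, i.e. 228.40 to two decimal places.
The strong type prefers to separate.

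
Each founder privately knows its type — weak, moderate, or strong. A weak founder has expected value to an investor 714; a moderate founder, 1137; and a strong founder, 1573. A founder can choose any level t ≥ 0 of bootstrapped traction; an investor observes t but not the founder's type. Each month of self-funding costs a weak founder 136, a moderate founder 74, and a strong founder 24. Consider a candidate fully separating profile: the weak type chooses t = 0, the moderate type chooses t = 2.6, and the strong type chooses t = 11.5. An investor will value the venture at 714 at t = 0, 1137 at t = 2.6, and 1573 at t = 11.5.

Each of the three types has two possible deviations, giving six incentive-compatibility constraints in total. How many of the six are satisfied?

5

Strong (own payoff 1573 − 24×11.5 = 1297): to t=0 gives 714 → no gain ✓; to t=2.6 gives 1137 − 24×2.6 = 1074.6 → no gain ✓.
Weak (own payoff 714): to t=2.6 gives 1137 − 136×2.6 = 783.4 → profitable ✗; to t=11.5 gives 1573 − 136×11.5 = 9 → no gain ✓.
Moderate (own payoff 1137 − 74×2.6 = 944.6): to t=0 gives 714 → no gain ✓; to t=11.5 gives 1573 − 74×11.5 = 722 → no gain ✓.
5 of the 6 constraints hold; not an equilibrium.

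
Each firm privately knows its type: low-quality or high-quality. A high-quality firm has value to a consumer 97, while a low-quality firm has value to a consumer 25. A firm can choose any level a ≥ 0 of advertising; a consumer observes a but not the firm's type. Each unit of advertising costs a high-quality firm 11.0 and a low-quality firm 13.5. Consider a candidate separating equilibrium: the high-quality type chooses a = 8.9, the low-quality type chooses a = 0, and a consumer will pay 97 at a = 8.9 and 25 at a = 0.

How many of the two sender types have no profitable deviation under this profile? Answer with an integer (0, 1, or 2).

1

High-quality type: signal → 97 − 11.0 × 8.9 = -0.9; deviate to 0 → 25. IC fails (-0.9 < 25).
Low-quality type: stay at 0 → 25; mimic → 97 − 13.5 × 8.9 = -23.15. IC holds (25 ≥ -23.15).
1 of 2 constraints hold, so this profile is not an equilibrium.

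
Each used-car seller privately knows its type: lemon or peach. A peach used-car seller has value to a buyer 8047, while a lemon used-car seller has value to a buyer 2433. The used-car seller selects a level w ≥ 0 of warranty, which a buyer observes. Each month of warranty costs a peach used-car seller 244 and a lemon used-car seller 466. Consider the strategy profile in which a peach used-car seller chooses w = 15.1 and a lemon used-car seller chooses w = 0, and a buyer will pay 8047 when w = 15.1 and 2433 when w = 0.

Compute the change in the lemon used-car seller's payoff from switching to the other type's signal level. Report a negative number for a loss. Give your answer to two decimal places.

-1422.60

Playing w = 0 the lemon used-car seller receives 2433.
Deviating to w = 15.1 brings payment 8047 at cost 466 × 15.1 = 7036.6, netting 1010.4.
Gain from deviating: 1010.4 − 2433 = -1422.60.
The gain is negative, so the lemon type's incentive-compatibility constraint is satisfied.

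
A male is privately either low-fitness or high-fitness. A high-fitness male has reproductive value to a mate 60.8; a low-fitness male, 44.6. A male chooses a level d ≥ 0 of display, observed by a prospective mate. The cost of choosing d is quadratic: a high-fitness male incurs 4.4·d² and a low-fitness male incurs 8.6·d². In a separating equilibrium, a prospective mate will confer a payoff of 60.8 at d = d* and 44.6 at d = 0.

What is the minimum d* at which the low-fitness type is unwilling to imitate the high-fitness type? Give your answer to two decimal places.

1.37

The low-fitness type at d = 0 receives 44.6; imitating at d* yields 60.8 − 8.6·d*².
Indifference: 44.6 = 60.8 − 8.6·d*², so d*² = (60.8 − 44.6) / 8.6 ≈ 1.8837.
d* = √1.8837 ≈ 1.37.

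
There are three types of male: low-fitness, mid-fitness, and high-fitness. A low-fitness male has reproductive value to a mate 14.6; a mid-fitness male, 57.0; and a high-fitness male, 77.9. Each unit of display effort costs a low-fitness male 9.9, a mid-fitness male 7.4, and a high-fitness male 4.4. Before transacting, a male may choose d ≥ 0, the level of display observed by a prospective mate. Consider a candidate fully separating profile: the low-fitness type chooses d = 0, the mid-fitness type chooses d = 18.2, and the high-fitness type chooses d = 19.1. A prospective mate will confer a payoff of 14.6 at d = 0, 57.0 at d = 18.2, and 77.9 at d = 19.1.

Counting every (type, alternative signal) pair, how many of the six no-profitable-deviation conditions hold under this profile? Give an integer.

3

Mid-fitness (own payoff 57.0 − 7.4×18.2 = -77.68): to d=0 gives 14.6 → profitable ✗; to d=19.1 gives 77.9 − 7.4×19.1 = -63.44 → profitable ✗.
Low-fitness (own payoff 14.6): to d=18.2 gives 57.0 − 9.9×18.2 = -123.18 → no gain ✓; to d=19.1 gives 77.9 − 9.9×19.1 = -111.19 → no gain ✓.
High-fitness (own payoff 77.9 − 4.4×19.1 = -6.14): to d=0 gives 14.6 → profitable ✗; to d=18.2 gives 57.0 − 4.4×18.2 = -23.08 → no gain ✓.
3 of the 6 constraints hold; not an equilibrium.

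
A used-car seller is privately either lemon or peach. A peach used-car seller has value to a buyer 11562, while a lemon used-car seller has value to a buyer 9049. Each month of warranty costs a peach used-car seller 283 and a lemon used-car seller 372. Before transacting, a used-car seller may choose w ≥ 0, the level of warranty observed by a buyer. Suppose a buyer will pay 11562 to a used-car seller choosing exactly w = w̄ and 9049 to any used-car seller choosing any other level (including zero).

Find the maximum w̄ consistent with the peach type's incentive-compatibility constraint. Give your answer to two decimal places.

Choosing w̄ yields the peach type 11562 − 283·w̄; choosing zero yields 9049.
The peach type is indifferent at 11562 − 283·w̄ = 9049, i.e. w̄ = (11562 − 9049) / 283 ≈ 8.88.
For any w̄ above 8.88 the peach type would rather pool at zero, so separation collapses.

8.88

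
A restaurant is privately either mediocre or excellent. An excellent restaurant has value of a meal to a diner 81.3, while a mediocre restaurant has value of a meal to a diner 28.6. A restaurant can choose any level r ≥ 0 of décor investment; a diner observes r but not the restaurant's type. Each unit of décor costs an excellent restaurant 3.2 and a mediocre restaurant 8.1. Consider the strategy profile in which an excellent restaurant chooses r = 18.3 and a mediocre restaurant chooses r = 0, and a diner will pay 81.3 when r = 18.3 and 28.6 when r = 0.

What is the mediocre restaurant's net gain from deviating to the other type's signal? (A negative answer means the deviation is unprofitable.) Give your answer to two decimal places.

-95.53

Playing r = 0 the mediocre restaurant receives 28.6.
Deviating to r = 18.3 brings payment 81.3 at cost 8.1 × 18.3 = 148.23, netting -66.93.
Gain from deviating: -66.93 − 28.6 = -95.53.
The gain is negative, so the mediocre type's incentive-compatibility constraint is satisfied.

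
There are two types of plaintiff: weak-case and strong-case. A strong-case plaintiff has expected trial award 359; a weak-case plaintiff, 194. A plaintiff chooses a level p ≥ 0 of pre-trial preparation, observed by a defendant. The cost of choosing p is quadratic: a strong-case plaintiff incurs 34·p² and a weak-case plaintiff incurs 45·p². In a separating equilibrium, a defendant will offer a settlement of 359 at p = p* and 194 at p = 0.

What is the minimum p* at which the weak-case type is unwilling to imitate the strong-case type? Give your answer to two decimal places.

The weak-case type at p = 0 receives 194; imitating at p* yields 359 − 45·p*².
Indifference: 194 = 359 − 45·p*², so p*² = (359 − 194) / 45 ≈ 3.6667.
p* = √3.6667 ≈ 1.91.

1.91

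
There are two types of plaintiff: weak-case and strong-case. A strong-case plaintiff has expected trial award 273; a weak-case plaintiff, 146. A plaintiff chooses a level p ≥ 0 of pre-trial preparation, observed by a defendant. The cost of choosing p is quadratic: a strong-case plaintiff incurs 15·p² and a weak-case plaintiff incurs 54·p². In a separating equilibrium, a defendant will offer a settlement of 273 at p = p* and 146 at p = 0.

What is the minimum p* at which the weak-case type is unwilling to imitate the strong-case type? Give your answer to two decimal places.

The weak-case type at p = 0 receives 146; imitating at p* yields 273 − 54·p*².
Indifference: 146 = 273 − 54·p*², so p*² = (273 − 146) / 54 ≈ 2.3519.
p* = √2.3519 ≈ 1.53.

1.53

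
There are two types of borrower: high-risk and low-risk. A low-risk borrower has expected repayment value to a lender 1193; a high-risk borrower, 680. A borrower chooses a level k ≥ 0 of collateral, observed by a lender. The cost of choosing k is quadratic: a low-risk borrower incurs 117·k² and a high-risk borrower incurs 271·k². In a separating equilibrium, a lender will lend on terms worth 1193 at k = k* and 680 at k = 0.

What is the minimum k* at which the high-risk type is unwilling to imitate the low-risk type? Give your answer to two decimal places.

1.38

The high-risk type at k = 0 receives 680; imitating at k* yields 1193 − 271·k*².
Indifference: 680 = 1193 − 271·k*², so k*² = (1193 − 680) / 271 ≈ 1.8930.
k* = √1.8930 ≈ 1.38.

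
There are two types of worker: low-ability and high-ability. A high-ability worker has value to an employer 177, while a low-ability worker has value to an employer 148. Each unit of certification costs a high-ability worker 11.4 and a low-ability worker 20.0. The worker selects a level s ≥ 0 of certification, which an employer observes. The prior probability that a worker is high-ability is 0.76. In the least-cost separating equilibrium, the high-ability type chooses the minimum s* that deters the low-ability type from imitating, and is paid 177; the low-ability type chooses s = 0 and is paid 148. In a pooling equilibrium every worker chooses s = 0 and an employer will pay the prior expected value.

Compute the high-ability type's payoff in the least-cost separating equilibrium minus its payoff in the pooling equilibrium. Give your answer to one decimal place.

Least-cost separating signal: s* solves 148 = 177 − 20.0·s*, so s* = (177 − 148)/20.0 = 1.45.
High-ability type's separating payoff: 177 − 11.4 × s* = 177 − 11.4 × (177 − 148)/20.0 = 177 − 330.6/20.0 = 160.47.
Pooling payoff: 0.76 × 177 + 0.24 × 148 = 170.04.
Difference: 160.47 − 170.04 = -9.57, i.e. -9.6 to one decimal place.
The high-ability type would prefer the pooling outcome.

-9.6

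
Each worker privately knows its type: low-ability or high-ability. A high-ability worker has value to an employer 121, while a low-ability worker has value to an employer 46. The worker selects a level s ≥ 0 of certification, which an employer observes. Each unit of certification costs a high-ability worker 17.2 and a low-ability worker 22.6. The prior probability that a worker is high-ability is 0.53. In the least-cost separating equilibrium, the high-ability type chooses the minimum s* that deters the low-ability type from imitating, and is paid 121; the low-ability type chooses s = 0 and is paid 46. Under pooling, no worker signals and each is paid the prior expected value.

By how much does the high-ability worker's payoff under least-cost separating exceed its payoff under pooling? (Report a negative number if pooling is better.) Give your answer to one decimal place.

-21.8

Least-cost separating signal: s* solves 46 = 121 − 22.6·s*, so s* = (121 − 46)/22.6 ≈ 3.3186.
High-ability type's separating payoff: 121 − 17.2 × s* = 121 − 17.2 × (121 − 46)/22.6 = 121 − 1290/22.6 ≈ 63.920.
Pooling payoff: 0.53 × 121 + 0.47 × 46 = 85.75.
Difference: 63.920 − 85.75 = -21.83, i.e. -21.8 to one decimal place.
The high-ability type would prefer the pooling outcome.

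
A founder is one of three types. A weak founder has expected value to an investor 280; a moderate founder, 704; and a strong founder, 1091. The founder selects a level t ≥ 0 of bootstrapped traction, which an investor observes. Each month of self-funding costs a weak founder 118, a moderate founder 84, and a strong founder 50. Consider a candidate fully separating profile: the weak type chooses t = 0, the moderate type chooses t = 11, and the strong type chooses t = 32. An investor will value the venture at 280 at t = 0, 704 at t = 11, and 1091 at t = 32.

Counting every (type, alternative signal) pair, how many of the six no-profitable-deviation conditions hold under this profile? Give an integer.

Strong (own payoff 1091 − 50×32 = -509): to t=0 gives 280 → profitable ✗; to t=11 gives 704 − 50×11 = 154 → profitable ✗.
Moderate (own payoff 704 − 84×11 = -220): to t=0 gives 280 → profitable ✗; to t=32 gives 1091 − 84×32 = -1597 → no gain ✓.
Weak (own payoff 280): to t=11 gives 704 − 118×11 = -594 → no gain ✓; to t=32 gives 1091 − 118×32 = -2685 → no gain ✓.
3 of the 6 constraints hold; not an equilibrium.

3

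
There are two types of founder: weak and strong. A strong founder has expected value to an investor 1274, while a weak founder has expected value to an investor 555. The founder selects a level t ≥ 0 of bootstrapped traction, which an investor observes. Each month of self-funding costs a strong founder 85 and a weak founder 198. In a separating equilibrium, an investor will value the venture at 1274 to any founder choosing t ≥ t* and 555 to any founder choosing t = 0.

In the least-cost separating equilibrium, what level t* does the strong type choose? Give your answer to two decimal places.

A weak founder choosing t = 0 receives 555.
Imitating at t* instead would pay 1274 at cost 198·t*, netting 1274 − 198·t*.
Indifference: 555 = 1274 − 198·t*, so t* = (1274 − 555) / 198 ≈ 3.63.
At t* the weak type's incentive constraint just binds; the strong type strictly prefers t* since its per-unit cost is lower.

3.63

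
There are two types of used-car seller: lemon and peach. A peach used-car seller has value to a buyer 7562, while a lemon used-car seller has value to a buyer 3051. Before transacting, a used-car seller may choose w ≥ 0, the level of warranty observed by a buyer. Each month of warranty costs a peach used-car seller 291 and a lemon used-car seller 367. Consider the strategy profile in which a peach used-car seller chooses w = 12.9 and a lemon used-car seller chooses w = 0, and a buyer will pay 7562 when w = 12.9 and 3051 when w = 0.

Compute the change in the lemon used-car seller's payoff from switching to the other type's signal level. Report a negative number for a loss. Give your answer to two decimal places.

Playing w = 0 the lemon used-car seller receives 3051.
Deviating to w = 12.9 brings payment 7562 at cost 367 × 12.9 = 4734.3, netting 2827.7.
Gain from deviating: 2827.7 − 3051 = -223.30.
The gain is negative, so the lemon type's incentive-compatibility constraint is satisfied.

-223.30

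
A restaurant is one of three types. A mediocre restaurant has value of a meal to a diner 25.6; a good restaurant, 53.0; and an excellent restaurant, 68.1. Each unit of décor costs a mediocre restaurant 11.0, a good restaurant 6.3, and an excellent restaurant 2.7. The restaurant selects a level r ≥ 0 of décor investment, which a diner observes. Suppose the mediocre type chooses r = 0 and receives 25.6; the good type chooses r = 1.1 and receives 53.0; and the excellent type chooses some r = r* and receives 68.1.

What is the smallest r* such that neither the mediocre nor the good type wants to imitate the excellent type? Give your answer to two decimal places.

Good type (on-path payoff 53.0 − 6.3×1.1 = 46.07) won't mimic when 46.07 ≥ 68.1 − 6.3·r*, i.e. r* ≥ 3.50.
Mediocre type (on-path payoff 25.6) won't mimic when 25.6 ≥ 68.1 − 11.0·r*, i.e. r* ≥ 3.86.
Both must hold, so r* = max(3.86, 3.50) = 3.86. The mediocre type's constraint binds.

3.86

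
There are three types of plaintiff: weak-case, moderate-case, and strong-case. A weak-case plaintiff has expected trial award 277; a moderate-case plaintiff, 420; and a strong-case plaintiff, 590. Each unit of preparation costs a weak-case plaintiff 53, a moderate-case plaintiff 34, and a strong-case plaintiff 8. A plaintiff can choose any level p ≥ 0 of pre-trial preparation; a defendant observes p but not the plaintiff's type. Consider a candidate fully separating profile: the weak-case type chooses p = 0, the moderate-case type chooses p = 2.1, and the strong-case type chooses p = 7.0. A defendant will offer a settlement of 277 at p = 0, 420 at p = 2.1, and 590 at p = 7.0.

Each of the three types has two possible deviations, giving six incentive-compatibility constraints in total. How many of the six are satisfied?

Weak-case (own payoff 277): to p=2.1 gives 420 − 53×2.1 = 308.7 → profitable ✗; to p=7.0 gives 590 − 53×7.0 = 219 → no gain ✓.
Strong-case (own payoff 590 − 8×7.0 = 534): to p=0 gives 277 → no gain ✓; to p=2.1 gives 420 − 8×2.1 = 403.2 → no gain ✓.
Moderate-case (own payoff 420 − 34×2.1 = 348.6): to p=0 gives 277 → no gain ✓; to p=7.0 gives 590 − 34×7.0 = 352 → profitable ✗.
4 of the 6 constraints hold; not an equilibrium.

4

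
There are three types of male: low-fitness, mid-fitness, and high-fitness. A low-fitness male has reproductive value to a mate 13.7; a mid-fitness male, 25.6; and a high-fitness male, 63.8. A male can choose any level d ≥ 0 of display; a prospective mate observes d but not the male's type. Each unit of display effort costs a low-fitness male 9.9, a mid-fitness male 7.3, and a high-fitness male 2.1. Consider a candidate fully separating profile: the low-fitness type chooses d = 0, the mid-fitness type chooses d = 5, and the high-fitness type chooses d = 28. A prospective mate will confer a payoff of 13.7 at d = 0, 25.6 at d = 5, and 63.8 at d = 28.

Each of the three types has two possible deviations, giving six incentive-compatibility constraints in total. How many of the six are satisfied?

Low-fitness (own payoff 13.7): to d=5 gives 25.6 − 9.9×5 = -23.9 → no gain ✓; to d=28 gives 63.8 − 9.9×28 = -213.4 → no gain ✓.
High-fitness (own payoff 63.8 − 2.1×28 = 5): to d=0 gives 13.7 → profitable ✗; to d=5 gives 25.6 − 2.1×5 = 15.1 → profitable ✗.
Mid-fitness (own payoff 25.6 − 7.3×5 = -10.9): to d=0 gives 13.7 → profitable ✗; to d=28 gives 63.8 − 7.3×28 = -140.6 → no gain ✓.
3 of the 6 constraints hold; not an equilibrium.

3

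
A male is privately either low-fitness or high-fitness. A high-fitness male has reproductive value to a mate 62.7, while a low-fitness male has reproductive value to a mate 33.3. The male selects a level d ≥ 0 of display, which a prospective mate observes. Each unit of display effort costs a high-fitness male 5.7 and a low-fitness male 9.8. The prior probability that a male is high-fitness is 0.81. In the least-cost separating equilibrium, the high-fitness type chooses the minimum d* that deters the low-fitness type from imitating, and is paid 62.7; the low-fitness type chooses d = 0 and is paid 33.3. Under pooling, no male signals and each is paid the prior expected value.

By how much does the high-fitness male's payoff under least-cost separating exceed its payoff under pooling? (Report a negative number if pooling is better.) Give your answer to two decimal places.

-11.51

Least-cost separating signal: d* solves 33.3 = 62.7 − 9.8·d*, so d* = (62.7 − 33.3)/9.8 = 3.
High-fitness type's separating payoff: 62.7 − 5.7 × d* = 62.7 − 5.7 × (62.7 − 33.3)/9.8 = 62.7 − 167.58/9.8 = 45.6.
Pooling payoff: 0.81 × 62.7 + 0.19 × 33.3 = 57.114.
Difference: 45.6 − 57.114 = -11.514, i.e. -11.51 to two decimal places.
The high-fitness type would prefer the pooling outcome.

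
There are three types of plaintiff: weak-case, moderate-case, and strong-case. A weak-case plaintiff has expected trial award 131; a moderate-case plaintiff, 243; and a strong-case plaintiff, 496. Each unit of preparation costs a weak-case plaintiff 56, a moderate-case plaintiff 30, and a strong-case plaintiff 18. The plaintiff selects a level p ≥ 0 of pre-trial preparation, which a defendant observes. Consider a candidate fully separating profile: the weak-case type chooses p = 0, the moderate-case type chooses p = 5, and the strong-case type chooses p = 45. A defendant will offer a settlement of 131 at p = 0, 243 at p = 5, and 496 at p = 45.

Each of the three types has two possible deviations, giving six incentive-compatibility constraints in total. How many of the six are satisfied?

Weak-case (own payoff 131): to p=5 gives 243 − 56×5 = -37 → no gain ✓; to p=45 gives 496 − 56×45 = -2024 → no gain ✓.
Moderate-case (own payoff 243 − 30×5 = 93): to p=0 gives 131 → profitable ✗; to p=45 gives 496 − 30×45 = -854 → no gain ✓.
Strong-case (own payoff 496 − 18×45 = -314): to p=0 gives 131 → profitable ✗; to p=5 gives 243 − 18×5 = 153 → profitable ✗.
3 of the 6 constraints hold; not an equilibrium.

3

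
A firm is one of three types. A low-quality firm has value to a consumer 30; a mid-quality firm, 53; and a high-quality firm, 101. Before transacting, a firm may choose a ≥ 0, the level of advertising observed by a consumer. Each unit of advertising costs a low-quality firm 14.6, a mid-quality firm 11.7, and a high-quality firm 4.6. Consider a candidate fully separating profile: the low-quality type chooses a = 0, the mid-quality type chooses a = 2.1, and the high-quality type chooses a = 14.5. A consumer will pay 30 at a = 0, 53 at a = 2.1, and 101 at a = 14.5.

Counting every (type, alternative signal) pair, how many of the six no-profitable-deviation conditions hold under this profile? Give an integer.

4

High-quality (own payoff 101 − 4.6×14.5 = 34.3): to a=0 gives 30 → no gain ✓; to a=2.1 gives 53 − 4.6×2.1 = 43.34 → profitable ✗.
Mid-quality (own payoff 53 − 11.7×2.1 = 28.43): to a=0 gives 30 → profitable ✗; to a=14.5 gives 101 − 11.7×14.5 = -68.65 → no gain ✓.
Low-quality (own payoff 30): to a=2.1 gives 53 − 14.6×2.1 = 22.34 → no gain ✓; to a=14.5 gives 101 − 14.6×14.5 = -110.7 → no gain ✓.
4 of the 6 constraints hold; not an equilibrium.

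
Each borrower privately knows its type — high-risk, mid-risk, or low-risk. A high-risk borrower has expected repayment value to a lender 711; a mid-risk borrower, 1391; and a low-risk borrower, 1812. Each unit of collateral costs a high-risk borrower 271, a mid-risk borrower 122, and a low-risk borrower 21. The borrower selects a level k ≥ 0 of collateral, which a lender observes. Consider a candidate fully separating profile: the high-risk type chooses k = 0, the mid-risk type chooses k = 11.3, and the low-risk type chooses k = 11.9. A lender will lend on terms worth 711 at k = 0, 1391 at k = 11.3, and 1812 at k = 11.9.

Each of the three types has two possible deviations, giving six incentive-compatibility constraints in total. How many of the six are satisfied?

Mid-risk (own payoff 1391 − 122×11.3 = 12.4): to k=0 gives 711 → profitable ✗; to k=11.9 gives 1812 − 122×11.9 = 360.2 → profitable ✗.
High-risk (own payoff 711): to k=11.3 gives 1391 − 271×11.3 = -1671.3 → no gain ✓; to k=11.9 gives 1812 − 271×11.9 = -1412.9 → no gain ✓.
Low-risk (own payoff 1812 − 21×11.9 = 1562.1): to k=0 gives 711 → no gain ✓; to k=11.3 gives 1391 − 21×11.3 = 1153.7 → no gain ✓.
4 of the 6 constraints hold; not an equilibrium.

4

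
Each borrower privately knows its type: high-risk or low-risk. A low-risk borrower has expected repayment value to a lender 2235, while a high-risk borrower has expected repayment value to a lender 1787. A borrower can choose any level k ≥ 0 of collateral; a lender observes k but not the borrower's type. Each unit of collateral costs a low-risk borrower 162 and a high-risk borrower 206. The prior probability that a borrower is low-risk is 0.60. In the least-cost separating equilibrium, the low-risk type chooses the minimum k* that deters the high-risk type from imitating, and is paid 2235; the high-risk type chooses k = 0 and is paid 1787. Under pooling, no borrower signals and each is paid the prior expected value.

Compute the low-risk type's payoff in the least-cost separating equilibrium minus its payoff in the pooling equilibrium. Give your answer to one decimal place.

Least-cost separating signal: k* solves 1787 = 2235 − 206·k*, so k* = (2235 − 1787)/206 ≈ 2.1748.
Low-risk type's separating payoff: 2235 − 162 × k* = 2235 − 162 × (2235 − 1787)/206 = 2235 − 72576/206 ≈ 1882.689.
Pooling payoff: 0.60 × 2235 + 0.40 × 1787 = 2055.8.
Difference: 1882.689 − 2055.8 = -173.111, i.e. -173.1 to one decimal place.
The low-risk type would prefer the pooling outcome.

-173.1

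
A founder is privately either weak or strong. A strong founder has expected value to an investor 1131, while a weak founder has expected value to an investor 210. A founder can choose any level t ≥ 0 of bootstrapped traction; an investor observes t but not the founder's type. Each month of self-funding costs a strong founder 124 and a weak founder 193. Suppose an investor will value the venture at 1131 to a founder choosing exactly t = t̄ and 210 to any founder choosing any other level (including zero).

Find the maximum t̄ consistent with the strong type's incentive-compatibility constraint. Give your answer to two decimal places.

Choosing t̄ yields the strong type 1131 − 124·t̄; choosing zero yields 210.
The strong type is indifferent at 1131 − 124·t̄ = 210, i.e. t̄ = (1131 − 210) / 124 ≈ 7.43.
For any t̄ above 7.43 the strong type would rather pool at zero, so separation collapses.

7.43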